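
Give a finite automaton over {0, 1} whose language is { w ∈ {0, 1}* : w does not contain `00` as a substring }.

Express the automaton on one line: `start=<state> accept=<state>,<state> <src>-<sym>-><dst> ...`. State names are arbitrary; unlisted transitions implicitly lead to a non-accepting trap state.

Track partial matches of the forbidden pattern `00`. State s2 is a dead state reached once `00` has occurred; every other state accepts. s0 means no part of `00` is currently matched.
With 3 states:
        0   1  
>* s0   s1  s0 
 * s1   s2  s0 
   s2   s2  s2 
(> = start, * = accepting)

start=s0 accept=s0,s1 s0-0->s1 s0-1->s0 s1-0->s2 s1-1->s0 s2-0->s2 s2-1->s2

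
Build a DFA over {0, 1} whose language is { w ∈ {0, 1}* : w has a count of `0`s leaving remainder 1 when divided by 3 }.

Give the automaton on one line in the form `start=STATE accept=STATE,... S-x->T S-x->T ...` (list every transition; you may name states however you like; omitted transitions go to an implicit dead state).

Keep the running count of `0`s modulo 3: each `0` advances along the cycle s0 → s1 → s2 → s0 while other symbols loop. Accept at s1.
With 3 states:
        0   1  
>  s0   s1  s0 
 * s1   s2  s1 
   s2   s0  s2 
(> = start, * = accepting)

start=s0 accept=s1 s0-0->s1 s0-1->s0 s1-0->s2 s1-1->s1 s2-0->s0 s2-1->s2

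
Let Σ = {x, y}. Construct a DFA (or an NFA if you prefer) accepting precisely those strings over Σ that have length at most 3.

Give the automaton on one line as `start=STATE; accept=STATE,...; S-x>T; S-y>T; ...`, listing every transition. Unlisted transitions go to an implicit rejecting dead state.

start=S0; accept=S0,S1,S2,S3; S0-x>S1; S0-y>S1; S1-x>S2; S1-y>S2; S2-x>S3; S2-y>S3; S3-x>S4; S3-y>S4; S4-x>S4; S4-y>S4

Count input length up to 4: every symbol moves from S0 toward S4, which means 'more than 3' and absorbs. Accept from {S0, S1, S2, S3}.
A 5-state machine:
        x   y  
>* S0   S1  S1 
 * S1   S2  S2 
 * S2   S3  S3 
 * S3   S4  S4 
   S4   S4  S4 
(> = start, * = accepting)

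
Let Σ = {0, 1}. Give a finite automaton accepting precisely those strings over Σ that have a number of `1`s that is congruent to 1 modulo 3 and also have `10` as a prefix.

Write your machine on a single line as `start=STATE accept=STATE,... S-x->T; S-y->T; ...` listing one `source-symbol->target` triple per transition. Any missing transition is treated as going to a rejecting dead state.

start=A; accept=E; A-0->B; A-1->C; B-0->B; B-1->D; C-0->E; C-1->F; D-0->D; D-1->F; E-0->E; E-1->G; F-0->F; F-1->B; G-0->G; G-1->H; H-0->H; H-1->E

Run two small machines in parallel and take their product. One (3 states) tracks the count of `1`s modulo 3; the other (4 states) tracks whether the input so far still matches the prefix `10`. Each combined state is a pair, one component from each; accept when both components accept.
       0  1 
>  A   B  C 
   B   B  D 
   C   E  F 
   D   D  F 
 * E   E  G 
   F   F  B 
   G   G  H 
   H   H  E 
(> = start, * = accepting)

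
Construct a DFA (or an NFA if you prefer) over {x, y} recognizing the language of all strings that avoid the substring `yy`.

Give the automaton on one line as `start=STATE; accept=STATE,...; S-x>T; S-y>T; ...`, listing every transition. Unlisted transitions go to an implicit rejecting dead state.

start=s0; accept=s0,s1; s0-x>s0; s0-y>s1; s1-x>s0; s1-y>s2; s2-x>s2; s2-y>s2

Track partial matches of the forbidden pattern `yy`. State s2 is a dead state reached once `yy` has occurred; every other state accepts. s0 means no part of `yy` is currently matched.
A 3-state machine:
        x   y  
>* s0   s0  s1 
 * s1   s0  s2 
   s2   s2  s2 
(> = start, * = accepting)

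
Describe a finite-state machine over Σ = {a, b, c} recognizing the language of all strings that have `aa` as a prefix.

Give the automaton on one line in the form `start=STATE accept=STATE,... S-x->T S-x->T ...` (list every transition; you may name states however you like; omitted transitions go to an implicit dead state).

start=q0 accept=q2 q0-a->q1 q0-b->q3 q0-c->q3 q1-a->q2 q1-b->q3 q1-c->q3 q2-a->q2 q2-b->q2 q2-c->q2 q3-a->q3 q3-b->q3 q3-c->q3

Walk along `aa` while the input agrees: from q0 take `a` to q1, and so on. Any deviation drops to the rejecting sink q3. Once q2 is reached the prefix is confirmed and every continuation is accepted.
        a   b   c  
>  q0   q1  q3  q3 
   q1   q2  q3  q3 
 * q2   q2  q2  q2 
   q3   q3  q3  q3 
(> = start, * = accepting)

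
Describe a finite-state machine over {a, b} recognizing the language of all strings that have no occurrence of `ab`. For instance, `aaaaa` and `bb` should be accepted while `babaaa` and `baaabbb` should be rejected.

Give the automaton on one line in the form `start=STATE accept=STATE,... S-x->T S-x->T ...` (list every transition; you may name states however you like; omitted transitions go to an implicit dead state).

start=s0 accept=s0,s1 s0-a->s1 s0-b->s0 s1-a->s1 s1-b->s2 s2-a->s2 s2-b->s2

This is the complement of 'contains `ab`'. Use the same substring-matching states — s0 through s2 holding how much of `ab` has just been matched — but flip the accepting set: everything except the trap s2 accepts.
A 3-state machine:
        a   b  
>* s0   s1  s0 
 * s1   s1  s2 
   s2   s2  s2 
(> = start, * = accepting)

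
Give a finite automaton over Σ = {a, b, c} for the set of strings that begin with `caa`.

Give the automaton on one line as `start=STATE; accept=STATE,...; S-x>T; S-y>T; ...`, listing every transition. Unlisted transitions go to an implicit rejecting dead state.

Walk along `caa` while the input agrees: from s0 take `c` to s1, and so on. Any deviation drops to the rejecting sink s4. Once s3 is reached the prefix is confirmed and every continuation is accepted.
With 5 states:
        a   b   c  
>  s0   s4  s4  s1 
   s1   s2  s4  s4 
   s2   s3  s4  s4 
 * s3   s3  s3  s3 
   s4   s4  s4  s4 
(> = start, * = accepting)

start=s0; accept=s3; s0-a>s4; s0-b>s4; s0-c>s1; s1-a>s2; s1-b>s4; s1-c>s4; s2-a>s3; s2-b>s4; s2-c>s4; s3-a>s3; s3-b>s3; s3-c>s3; s4-a>s4; s4-b>s4; s4-c>s4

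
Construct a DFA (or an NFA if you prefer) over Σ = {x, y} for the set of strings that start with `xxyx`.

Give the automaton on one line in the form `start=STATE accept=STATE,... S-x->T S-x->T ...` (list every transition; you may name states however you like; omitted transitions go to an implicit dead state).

Check the first 4 symbols one by one: s0 through s3 record how many have matched `xxyx` so far; any wrong symbol goes to the dead state s5. After all 4 match we enter the accepting sink s4.
        x   y  
>  s0   s1  s5 
   s1   s2  s5 
   s2   s5  s3 
   s3   s4  s5 
 * s4   s4  s4 
   s5   s5  s5 
(> = start, * = accepting)

start=s0 accept=s4 s0-x->s1 s0-y->s5 s1-x->s2 s1-y->s5 s2-x->s5 s2-y->s3 s3-x->s4 s3-y->s5 s4-x->s4 s4-y->s4 s5-x->s5 s5-y->s5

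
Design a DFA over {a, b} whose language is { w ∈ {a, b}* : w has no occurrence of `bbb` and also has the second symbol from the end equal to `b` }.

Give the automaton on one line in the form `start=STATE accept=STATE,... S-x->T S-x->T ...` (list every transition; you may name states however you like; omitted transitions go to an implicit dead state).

Run two small machines in parallel and take their product. The first has 4 states tracking partial matches of the forbidden pattern `bbb`; the second has 7 states tracking the last 2 symbols read. A product state is a pair (one from each), accepting exactly when both do. After merging equivalent states the machine shrinks.
A 5-state machine:
        a   b  
>  q0   q0  q1 
   q1   q2  q3 
 * q2   q0  q1 
 * q3   q2  q4 
   q4   q4  q4 
(> = start, * = accepting)

start=q0 accept=q2,q3 q0-a->q0 q0-b->q1 q1-a->q2 q1-b->q3 q2-a->q0 q2-b->q1 q3-a->q2 q3-b->q4 q4-a->q4 q4-b->q4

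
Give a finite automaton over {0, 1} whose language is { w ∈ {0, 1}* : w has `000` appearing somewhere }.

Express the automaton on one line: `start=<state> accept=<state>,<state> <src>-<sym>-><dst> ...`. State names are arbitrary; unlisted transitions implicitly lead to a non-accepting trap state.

States q0..q2 record the length of the longest prefix of `000` that matches the current input suffix. Reaching q3 means `000` has been seen, and we stay there forever. Accept from q3.
4 states suffice.
        0   1  
>  q0   q1  q0 
   q1   q2  q0 
   q2   q3  q0 
 * q3   q3  q3 
(> = start, * = accepting)

start=q0 accept=q3 q0-0->q1 q0-1->q0 q1-0->q2 q1-1->q0 q2-0->q3 q2-1->q0 q3-0->q3 q3-1->q3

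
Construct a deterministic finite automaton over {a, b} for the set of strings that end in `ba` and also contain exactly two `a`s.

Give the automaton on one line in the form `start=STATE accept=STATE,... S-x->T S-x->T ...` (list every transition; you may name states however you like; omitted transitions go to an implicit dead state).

start=q0 accept=q4 q0-a->q1 q0-b->q0 q1-a->q2 q1-b->q3 q2-a->q2 q2-b->q2 q3-a->q4 q3-b->q3 q4-a->q2 q4-b->q2

Handle the two conditions separately and then intersect. The first has 3 states tracking how much of the suffix `ba` has currently been matched; the second has 4 states tracking the count of `a`s, saturating at 3. A product state is a pair (one from each), accepting exactly when both do. Equivalent product states are then merged.
        a   b  
>  q0   q1  q0 
   q1   q2  q3 
   q2   q2  q2 
   q3   q4  q3 
 * q4   q2  q2 
(> = start, * = accepting)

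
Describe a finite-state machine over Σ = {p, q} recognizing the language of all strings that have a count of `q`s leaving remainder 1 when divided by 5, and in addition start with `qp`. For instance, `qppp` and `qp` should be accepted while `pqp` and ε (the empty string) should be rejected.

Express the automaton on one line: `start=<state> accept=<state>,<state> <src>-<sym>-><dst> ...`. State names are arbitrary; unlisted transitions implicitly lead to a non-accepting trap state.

Run two small machines in parallel and take their product. The first has 5 states tracking the count of `q`s modulo 5; the second has 4 states tracking whether the input so far still matches the prefix `qp`. A product state is a pair (one from each), accepting exactly when both do. Equivalent product states are then merged.
8 states suffice.
        p   q  
>  S0   S1  S2 
   S1   S1  S1 
   S2   S3  S1 
 * S3   S3  S4 
   S4   S4  S5 
   S5   S5  S6 
   S6   S6  S7 
   S7   S7  S3 
(> = start, * = accepting)

start=S0 accept=S3 S0-p->S1 S0-q->S2 S1-p->S1 S1-q->S1 S2-p->S3 S2-q->S1 S3-p->S3 S3-q->S4 S4-p->S4 S4-q->S5 S5-p->S5 S5-q->S6 S6-p->S6 S6-q->S7 S7-p->S7 S7-q->S3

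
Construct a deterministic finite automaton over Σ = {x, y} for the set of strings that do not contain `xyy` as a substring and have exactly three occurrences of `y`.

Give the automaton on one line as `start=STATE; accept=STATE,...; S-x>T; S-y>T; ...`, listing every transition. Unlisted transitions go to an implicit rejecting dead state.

start=q0; accept=q8; q0-x>q1; q0-y>q2; q1-x>q1; q1-y>q3; q2-x>q4; q2-y>q5; q3-x>q4; q3-y>q6; q4-x>q4; q4-y>q7; q5-x>q5; q5-y>q8; q6-x>q6; q6-y>q6; q7-x>q5; q7-y>q6; q8-x>q8; q8-y>q6

Build one automaton per condition and run them in lockstep. One (4 states) tracks partial matches of the forbidden pattern `xyy`; the other (5 states) tracks the count of `y`s, saturating at 4. Each combined state is a pair, one component from each; accept when both components accept. After merging equivalent states the machine shrinks.
A 9-state machine:
        x   y  
>  q0   q1  q2 
   q1   q1  q3 
   q2   q4  q5 
   q3   q4  q6 
   q4   q4  q7 
   q5   q5  q8 
   q6   q6  q6 
   q7   q5  q6 
 * q8   q8  q6 
(> = start, * = accepting)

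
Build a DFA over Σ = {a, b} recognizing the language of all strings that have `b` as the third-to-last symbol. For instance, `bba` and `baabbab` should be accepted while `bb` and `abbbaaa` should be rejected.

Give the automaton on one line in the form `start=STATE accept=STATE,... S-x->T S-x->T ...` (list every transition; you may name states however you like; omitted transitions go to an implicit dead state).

start=s0 accept=s11,s12,s13,s14 s0-a->s1 s0-b->s2 s1-a->s3 s1-b->s4 s2-a->s5 s2-b->s6 s3-a->s7 s3-b->s8 s4-a->s9 s4-b->s10 s5-a->s11 s5-b->s12 s6-a->s13 s6-b->s14 s7-a->s7 s7-b->s8 s8-a->s9 s8-b->s10 s9-a->s11 s9-b->s12 s10-a->s13 s10-b->s14 s11-a->s7 s11-b->s8 s12-a->s9 s12-b->s10 s13-a->s11 s13-b->s12 s14-a->s13 s14-b->s14

Because acceptance depends on a position counted from the end, the machine has to buffer the most recent 3 symbols. Make each state the string of the last up-to-3 symbols read; on input `x` shift the window left and append `x`. Accept when the buffered window has length 3 and begins with `b`.
          a    b  
>  s0     s1   s2 
   s1     s3   s4 
   s2     s5   s6 
   s3     s7   s8 
   s4     s9  s10 
   s5    s11  s12 
   s6    s13  s14 
   s7     s7   s8 
   s8     s9  s10 
   s9    s11  s12 
   s10   s13  s14 
 * s11    s7   s8 
 * s12    s9  s10 
 * s13   s11  s12 
 * s14   s13  s14 
(> = start, * = accepting)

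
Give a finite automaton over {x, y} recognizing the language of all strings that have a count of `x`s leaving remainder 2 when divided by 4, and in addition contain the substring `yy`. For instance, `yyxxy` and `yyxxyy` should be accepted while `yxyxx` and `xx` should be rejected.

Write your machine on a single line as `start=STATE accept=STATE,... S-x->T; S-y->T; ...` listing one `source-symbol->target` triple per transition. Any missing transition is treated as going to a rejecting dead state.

start=A; accept=K; A-x->B; A-y->C; B-x->D; B-y->E; C-x->B; C-y->F; D-x->G; D-y->H; E-x->D; E-y->I; F-x->I; F-y->F; G-x->A; G-y->J; H-x->G; H-y->K; I-x->K; I-y->I; J-x->A; J-y->L; K-x->L; K-y->K; L-x->F; L-y->L

Run two small machines in parallel and take their product. One (4 states) tracks the count of `x`s modulo 4; the other (3 states) tracks whether and how much of `yy` has been seen. Each combined state is a pair, one component from each; accept when both components accept.
A 12-state machine:
       x  y 
>  A   B  C 
   B   D  E 
   C   B  F 
   D   G  H 
   E   D  I 
   F   I  F 
   G   A  J 
   H   G  K 
   I   K  I 
   J   A  L 
 * K   L  K 
   L   F  L 
(> = start, * = accepting)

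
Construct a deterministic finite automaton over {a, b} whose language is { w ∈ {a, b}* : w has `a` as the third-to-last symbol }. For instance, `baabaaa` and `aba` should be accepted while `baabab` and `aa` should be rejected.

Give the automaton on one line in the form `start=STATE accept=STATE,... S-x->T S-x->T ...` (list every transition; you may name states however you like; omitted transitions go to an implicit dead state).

A DFA must remember the last 3 symbols (since which symbol is third-to-last isn't known until the input ends). Use one state per possible window of the last ≤3 symbols; accept from those whose window starts with `a`.
With 15 states:
          a    b  
>  q0     q1   q2 
   q1     q3   q4 
   q2     q5   q6 
   q3     q7   q8 
   q4     q9  q10 
   q5    q11  q12 
   q6    q13  q14 
 * q7     q7   q8 
 * q8     q9  q10 
 * q9    q11  q12 
 * q10   q13  q14 
   q11    q7   q8 
   q12    q9  q10 
   q13   q11  q12 
   q14   q13  q14 
(> = start, * = accepting)

start=q0 accept=q7,q8,q9,q10 q0-a->q1 q0-b->q2 q1-a->q3 q1-b->q4 q2-a->q5 q2-b->q6 q3-a->q7 q3-b->q8 q4-a->q9 q4-b->q10 q5-a->q11 q5-b->q12 q6-a->q13 q6-b->q14 q7-a->q7 q7-b->q8 q8-a->q9 q8-b->q10 q9-a->q11 q9-b->q12 q10-a->q13 q10-b->q14 q11-a->q7 q11-b->q8 q12-a->q9 q12-b->q10 q13-a->q11 q13-b->q12 q14-a->q13 q14-b->q14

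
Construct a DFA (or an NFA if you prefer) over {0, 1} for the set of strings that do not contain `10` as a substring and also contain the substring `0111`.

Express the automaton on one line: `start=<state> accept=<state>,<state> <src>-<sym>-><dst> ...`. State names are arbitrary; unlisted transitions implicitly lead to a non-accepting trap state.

start=S0 accept=S7 S0-0->S1 S0-1->S2 S1-0->S1 S1-1->S3 S2-0->S4 S2-1->S2 S3-0->S4 S3-1->S5 S4-0->S4 S4-1->S6 S5-0->S4 S5-1->S7 S6-0->S4 S6-1->S8 S7-0->S9 S7-1->S7 S8-0->S4 S8-1->S9 S9-0->S9 S9-1->S9

Build one automaton per condition and run them in lockstep. One (3 states) tracks partial matches of the forbidden pattern `10`; the other (5 states) tracks whether and how much of `0111` has been seen. Each combined state is a pair, one component from each; accept when both components accept.
10 states suffice.
        0   1  
>  S0   S1  S2 
   S1   S1  S3 
   S2   S4  S2 
   S3   S4  S5 
   S4   S4  S6 
   S5   S4  S7 
   S6   S4  S8 
 * S7   S9  S7 
   S8   S4  S9 
   S9   S9  S9 
(> = start, * = accepting)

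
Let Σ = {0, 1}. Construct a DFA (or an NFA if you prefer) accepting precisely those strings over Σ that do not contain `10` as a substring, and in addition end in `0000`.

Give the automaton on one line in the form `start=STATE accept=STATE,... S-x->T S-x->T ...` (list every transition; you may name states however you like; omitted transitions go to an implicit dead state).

start=q0 accept=q5 q0-0->q1 q0-1->q2 q1-0->q3 q1-1->q2 q2-0->q2 q2-1->q2 q3-0->q4 q3-1->q2 q4-0->q5 q4-1->q2 q5-0->q5 q5-1->q2

Handle the two conditions separately and then intersect. The first has 3 states tracking partial matches of the forbidden pattern `10`; the second has 5 states tracking how much of the suffix `0000` has currently been matched. A product state is a pair (one from each), accepting exactly when both do. Equivalent product states are then merged.
6 states suffice.
        0   1  
>  q0   q1  q2 
   q1   q3  q2 
   q2   q2  q2 
   q3   q4  q2 
   q4   q5  q2 
 * q5   q5  q2 
(> = start, * = accepting)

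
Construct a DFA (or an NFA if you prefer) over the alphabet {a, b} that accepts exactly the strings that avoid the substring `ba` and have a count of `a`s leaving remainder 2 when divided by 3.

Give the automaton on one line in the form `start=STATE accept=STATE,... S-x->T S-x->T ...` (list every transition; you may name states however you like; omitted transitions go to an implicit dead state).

start=S0 accept=S3,S4 S0-a->S1 S0-b->S2 S1-a->S3 S1-b->S2 S2-a->S2 S2-b->S2 S3-a->S0 S3-b->S4 S4-a->S2 S4-b->S4

Run two small machines in parallel and take their product. One (3 states) tracks partial matches of the forbidden pattern `ba`; the other (3 states) tracks the count of `a`s modulo 3. Each combined state is a pair, one component from each; accept when both components accept. Minimizing collapses redundant product states.
A 5-state machine:
        a   b  
>  S0   S1  S2 
   S1   S3  S2 
   S2   S2  S2 
 * S3   S0  S4 
 * S4   S2  S4 
(> = start, * = accepting)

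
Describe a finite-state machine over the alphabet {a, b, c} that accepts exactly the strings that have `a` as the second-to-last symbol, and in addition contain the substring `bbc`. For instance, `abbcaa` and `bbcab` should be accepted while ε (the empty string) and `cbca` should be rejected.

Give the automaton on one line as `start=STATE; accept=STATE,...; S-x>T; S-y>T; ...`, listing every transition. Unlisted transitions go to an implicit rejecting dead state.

Handle the two conditions separately and then intersect. The first has 13 states tracking the last 2 symbols read; the second has 4 states tracking whether and how much of `bbc` has been seen. A product state is a pair (one from each), accepting exactly when both do. After merging equivalent states the machine shrinks.
7 states suffice.
        a   b   c  
>  q0   q0  q1  q0 
   q1   q0  q2  q0 
   q2   q0  q2  q3 
   q3   q4  q3  q3 
   q4   q5  q6  q6 
 * q5   q5  q6  q6 
 * q6   q4  q3  q3 
(> = start, * = accepting)

start=q0; accept=q5,q6; q0-a>q0; q0-b>q1; q0-c>q0; q1-a>q0; q1-b>q2; q1-c>q0; q2-a>q0; q2-b>q2; q2-c>q3; q3-a>q4; q3-b>q3; q3-c>q3; q4-a>q5; q4-b>q6; q4-c>q6; q5-a>q5; q5-b>q6; q5-c>q6; q6-a>q4; q6-b>q3; q6-c>q3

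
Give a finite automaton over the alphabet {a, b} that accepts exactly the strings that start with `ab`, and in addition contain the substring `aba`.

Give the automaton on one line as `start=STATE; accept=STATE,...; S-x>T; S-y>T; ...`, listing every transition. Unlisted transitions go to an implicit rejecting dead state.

start=S0; accept=S4; S0-a>S1; S0-b>S2; S1-a>S2; S1-b>S3; S2-a>S2; S2-b>S2; S3-a>S4; S3-b>S5; S4-a>S4; S4-b>S4; S5-a>S6; S5-b>S5; S6-a>S6; S6-b>S3

Run two small machines in parallel and take their product. One (4 states) tracks whether the input so far still matches the prefix `ab`; the other (4 states) tracks whether and how much of `aba` has been seen. Each combined state is a pair, one component from each; accept when both components accept. Equivalent product states are then merged.
A 7-state machine:
        a   b  
>  S0   S1  S2 
   S1   S2  S3 
   S2   S2  S2 
   S3   S4  S5 
 * S4   S4  S4 
   S5   S6  S5 
   S6   S6  S3 
(> = start, * = accepting)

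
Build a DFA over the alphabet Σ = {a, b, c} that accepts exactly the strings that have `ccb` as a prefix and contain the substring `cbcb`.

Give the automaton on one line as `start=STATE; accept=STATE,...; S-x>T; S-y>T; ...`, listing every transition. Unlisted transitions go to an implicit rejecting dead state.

start=S0; accept=S12; S0-a>S1; S0-b>S1; S0-c>S2; S1-a>S1; S1-b>S1; S1-c>S3; S2-a>S1; S2-b>S4; S2-c>S5; S3-a>S1; S3-b>S4; S3-c>S3; S4-a>S1; S4-b>S1; S4-c>S6; S5-a>S1; S5-b>S7; S5-c>S3; S6-a>S1; S6-b>S8; S6-c>S3; S7-a>S9; S7-b>S9; S7-c>S10; S8-a>S8; S8-b>S8; S8-c>S8; S9-a>S9; S9-b>S9; S9-c>S11; S10-a>S9; S10-b>S12; S10-c>S11; S11-a>S9; S11-b>S7; S11-c>S11; S12-a>S12; S12-b>S12; S12-c>S12

Handle the two conditions separately and then intersect. One (5 states) tracks whether the input so far still matches the prefix `ccb`; the other (5 states) tracks whether and how much of `cbcb` has been seen. Each combined state is a pair, one component from each; accept when both components accept.
With 13 states:
          a    b    c  
>  S0     S1   S1   S2 
   S1     S1   S1   S3 
   S2     S1   S4   S5 
   S3     S1   S4   S3 
   S4     S1   S1   S6 
   S5     S1   S7   S3 
   S6     S1   S8   S3 
   S7     S9   S9  S10 
   S8     S8   S8   S8 
   S9     S9   S9  S11 
   S10    S9  S12  S11 
   S11    S9   S7  S11 
 * S12   S12  S12  S12 
(> = start, * = accepting)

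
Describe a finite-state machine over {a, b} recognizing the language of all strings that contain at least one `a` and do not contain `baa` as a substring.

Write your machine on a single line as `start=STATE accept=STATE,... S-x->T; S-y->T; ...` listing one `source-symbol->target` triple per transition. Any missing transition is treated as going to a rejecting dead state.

Build one automaton per condition and run them in lockstep. The first has 3 states tracking the count of `a`s, saturating at 2; the second has 4 states tracking partial matches of the forbidden pattern `baa`. A product state is a pair (one from each), accepting exactly when both do. Equivalent product states are then merged.
With 6 states:
        a   b  
>  S0   S1  S2 
 * S1   S1  S3 
   S2   S4  S2 
 * S3   S4  S3 
 * S4   S5  S3 
   S5   S5  S5 
(> = start, * = accepting)

start=S0; accept=S1,S3,S4; S0-a->S1; S0-b->S2; S1-a->S1; S1-b->S3; S2-a->S4; S2-b->S2; S3-a->S4; S3-b->S3; S4-a->S5; S4-b->S3; S5-a->S5; S5-b->S5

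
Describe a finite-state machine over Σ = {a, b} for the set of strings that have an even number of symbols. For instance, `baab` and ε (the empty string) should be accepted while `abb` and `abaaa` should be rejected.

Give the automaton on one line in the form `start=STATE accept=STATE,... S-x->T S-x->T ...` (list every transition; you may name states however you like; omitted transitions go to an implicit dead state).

start=q0 accept=q0 q0-a->q1 q0-b->q1 q1-a->q0 q1-b->q0

Only the length mod 2 matters, so use a 2-cycle: from any state, every input symbol moves to the next state, wrapping q1 back to q0. Mark q0 accepting.
        a   b  
>* q0   q1  q1 
   q1   q0  q0 
(> = start, * = accepting)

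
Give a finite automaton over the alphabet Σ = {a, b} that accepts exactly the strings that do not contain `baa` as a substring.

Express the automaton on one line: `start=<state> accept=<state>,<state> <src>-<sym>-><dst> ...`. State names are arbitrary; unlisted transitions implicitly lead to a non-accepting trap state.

start=q0 accept=q0,q1,q2 q0-a->q0 q0-b->q1 q1-a->q2 q1-b->q1 q2-a->q3 q2-b->q1 q3-a->q3 q3-b->q3

This is the complement of 'contains `baa`'. Use the same substring-matching states — q0 through q3 holding how much of `baa` has just been matched — but flip the accepting set: everything except the trap q3 accepts.
        a   b  
>* q0   q0  q1 
 * q1   q2  q1 
 * q2   q3  q1 
   q3   q3  q3 
(> = start, * = accepting)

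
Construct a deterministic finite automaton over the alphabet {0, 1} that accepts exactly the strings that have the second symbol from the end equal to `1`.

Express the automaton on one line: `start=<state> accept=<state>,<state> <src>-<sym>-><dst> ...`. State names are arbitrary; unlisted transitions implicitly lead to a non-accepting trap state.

Because acceptance depends on a position counted from the end, the machine has to buffer the most recent 2 symbols. Make each state the string of the last up-to-2 symbols read; on input `x` shift the window left and append `x`. Accept when the buffered window has length 2 and begins with `1`.
7 states suffice.
        0   1  
>  q0   q1  q2 
   q1   q3  q4 
   q2   q5  q6 
   q3   q3  q4 
   q4   q5  q6 
 * q5   q3  q4 
 * q6   q5  q6 
(> = start, * = accepting)

start=q0 accept=q5,q6 q0-0->q1 q0-1->q2 q1-0->q3 q1-1->q4 q2-0->q5 q2-1->q6 q3-0->q3 q3-1->q4 q4-0->q5 q4-1->q6 q5-0->q3 q5-1->q4 q6-0->q5 q6-1->q6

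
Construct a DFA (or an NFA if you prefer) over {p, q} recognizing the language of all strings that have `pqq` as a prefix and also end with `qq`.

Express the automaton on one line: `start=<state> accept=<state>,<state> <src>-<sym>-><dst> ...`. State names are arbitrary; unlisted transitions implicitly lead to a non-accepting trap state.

Handle the two conditions separately and then intersect. The first has 5 states tracking whether the input so far still matches the prefix `pqq`; the second has 3 states tracking how much of the suffix `qq` has currently been matched. A product state is a pair (one from each), accepting exactly when both do. After merging equivalent states the machine shrinks.
A 7-state machine:
        p   q  
>  s0   s1  s2 
   s1   s2  s3 
   s2   s2  s2 
   s3   s2  s4 
 * s4   s5  s4 
   s5   s5  s6 
   s6   s5  s4 
(> = start, * = accepting)

start=s0 accept=s4 s0-p->s1 s0-q->s2 s1-p->s2 s1-q->s3 s2-p->s2 s2-q->s2 s3-p->s2 s3-q->s4 s4-p->s5 s4-q->s4 s5-p->s5 s5-q->s6 s6-p->s5 s6-q->s4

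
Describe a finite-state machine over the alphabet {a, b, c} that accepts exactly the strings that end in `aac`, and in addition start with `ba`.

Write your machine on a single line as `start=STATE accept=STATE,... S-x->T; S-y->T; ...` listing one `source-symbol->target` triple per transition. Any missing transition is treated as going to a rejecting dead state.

Build one automaton per condition and run them in lockstep. The first has 4 states tracking how much of the suffix `aac` has currently been matched; the second has 4 states tracking whether the input so far still matches the prefix `ba`. A product state is a pair (one from each), accepting exactly when both do. Minimizing collapses redundant product states.
With 7 states:
        a   b   c  
>  q0   q1  q2  q1 
   q1   q1  q1  q1 
   q2   q3  q1  q1 
   q3   q4  q5  q5 
   q4   q4  q5  q6 
   q5   q3  q5  q5 
 * q6   q3  q5  q5 
(> = start, * = accepting)

start=q0; accept=q6; q0-a->q1; q0-b->q2; q0-c->q1; q1-a->q1; q1-b->q1; q1-c->q1; q2-a->q3; q2-b->q1; q2-c->q1; q3-a->q4; q3-b->q5; q3-c->q5; q4-a->q4; q4-b->q5; q4-c->q6; q5-a->q3; q5-b->q5; q5-c->q5; q6-a->q3; q6-b->q5; q6-c->q5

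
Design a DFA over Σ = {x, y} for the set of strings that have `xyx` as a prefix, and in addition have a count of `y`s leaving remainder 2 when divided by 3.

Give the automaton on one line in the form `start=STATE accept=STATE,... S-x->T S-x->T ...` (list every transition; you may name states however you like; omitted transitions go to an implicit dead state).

Handle the two conditions separately and then intersect. One (5 states) tracks whether the input so far still matches the prefix `xyx`; the other (3 states) tracks the count of `y`s modulo 3. Each combined state is a pair, one component from each; accept when both components accept.
9 states suffice.
        x   y  
>  S0   S1  S2 
   S1   S3  S4 
   S2   S2  S5 
   S3   S3  S2 
   S4   S6  S5 
   S5   S5  S3 
   S6   S6  S7 
 * S7   S7  S8 
   S8   S8  S6 
(> = start, * = accepting)

start=S0 accept=S7 S0-x->S1 S0-y->S2 S1-x->S3 S1-y->S4 S2-x->S2 S2-y->S5 S3-x->S3 S3-y->S2 S4-x->S6 S4-y->S5 S5-x->S5 S5-y->S3 S6-x->S6 S6-y->S7 S7-x->S7 S7-y->S8 S8-x->S8 S8-y->S6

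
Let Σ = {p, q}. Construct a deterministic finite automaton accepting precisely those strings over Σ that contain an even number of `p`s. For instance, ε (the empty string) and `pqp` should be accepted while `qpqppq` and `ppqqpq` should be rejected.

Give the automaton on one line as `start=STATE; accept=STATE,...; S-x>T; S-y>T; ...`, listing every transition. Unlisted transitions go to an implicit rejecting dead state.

Keep the running count of `p`s modulo 2: each `p` advances along the cycle s0 → s1 → s0 while other symbols loop. Accept at s0.
        p   q  
>* s0   s1  s0 
   s1   s0  s1 
(> = start, * = accepting)

start=s0; accept=s0; s0-p>s1; s0-q>s0; s1-p>s0; s1-q>s1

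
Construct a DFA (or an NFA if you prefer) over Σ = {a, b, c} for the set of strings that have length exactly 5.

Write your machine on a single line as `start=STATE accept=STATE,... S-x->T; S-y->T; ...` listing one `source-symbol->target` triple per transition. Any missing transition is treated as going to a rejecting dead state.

start=q0; accept=q5; q0-a->q1; q0-b->q1; q0-c->q1; q1-a->q2; q1-b->q2; q1-c->q2; q2-a->q3; q2-b->q3; q2-c->q3; q3-a->q4; q3-b->q4; q3-c->q4; q4-a->q5; q4-b->q5; q4-c->q5; q5-a->q6; q5-b->q6; q5-c->q6; q6-a->q6; q6-b->q6; q6-c->q6

We only need to distinguish lengths 0, 1, …, 5, and '>5'. Chain q0 → q1 → q2 → q3 → q4 → q5 → q6 on every symbol, with q6 looping. Accepting states: {q5}.
7 states suffice.
        a   b   c  
>  q0   q1  q1  q1 
   q1   q2  q2  q2 
   q2   q3  q3  q3 
   q3   q4  q4  q4 
   q4   q5  q5  q5 
 * q5   q6  q6  q6 
   q6   q6  q6  q6 
(> = start, * = accepting)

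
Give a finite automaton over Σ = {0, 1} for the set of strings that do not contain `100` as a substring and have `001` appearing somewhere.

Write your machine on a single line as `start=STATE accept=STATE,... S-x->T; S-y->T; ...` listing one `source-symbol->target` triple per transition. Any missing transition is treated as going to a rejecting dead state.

Build one automaton per condition and run them in lockstep. The first has 4 states tracking partial matches of the forbidden pattern `100`; the second has 4 states tracking whether and how much of `001` has been seen. A product state is a pair (one from each), accepting exactly when both do.
9 states suffice.
        0   1  
>  q0   q1  q2 
   q1   q3  q2 
   q2   q4  q2 
   q3   q3  q5 
   q4   q6  q2 
 * q5   q7  q5 
   q6   q6  q8 
 * q7   q8  q5 
   q8   q8  q8 
(> = start, * = accepting)

start=q0; accept=q5,q7; q0-0->q1; q0-1->q2; q1-0->q3; q1-1->q2; q2-0->q4; q2-1->q2; q3-0->q3; q3-1->q5; q4-0->q6; q4-1->q2; q5-0->q7; q5-1->q5; q6-0->q6; q6-1->q8; q7-0->q8; q7-1->q5; q8-0->q8; q8-1->q8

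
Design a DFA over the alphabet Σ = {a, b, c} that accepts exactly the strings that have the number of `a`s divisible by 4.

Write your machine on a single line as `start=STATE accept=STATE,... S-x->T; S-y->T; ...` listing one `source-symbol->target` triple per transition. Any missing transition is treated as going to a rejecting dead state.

start=s0; accept=s0; s0-a->s1; s0-b->s0; s0-c->s0; s1-a->s2; s1-b->s1; s1-c->s1; s2-a->s3; s2-b->s2; s2-c->s2; s3-a->s0; s3-b->s3; s3-c->s3

Keep the running count of `a`s modulo 4: each `a` advances along the cycle s0 → s1 → s2 → s3 → s0 while other symbols loop. Accept at s0.
A 4-state machine:
        a   b   c  
>* s0   s1  s0  s0 
   s1   s2  s1  s1 
   s2   s3  s2  s2 
   s3   s0  s3  s3 
(> = start, * = accepting)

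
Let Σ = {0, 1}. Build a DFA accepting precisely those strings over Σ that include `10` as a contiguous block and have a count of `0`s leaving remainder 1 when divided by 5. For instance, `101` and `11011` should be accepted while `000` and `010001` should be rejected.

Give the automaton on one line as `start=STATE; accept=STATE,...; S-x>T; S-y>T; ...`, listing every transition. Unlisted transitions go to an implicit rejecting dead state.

Run two small machines in parallel and take their product. One (3 states) tracks whether and how much of `10` has been seen; the other (5 states) tracks the count of `0`s modulo 5. Each combined state is a pair, one component from each; accept when both components accept.
15 states suffice.
          0    1  
>  s0     s1   s2 
   s1     s3   s4 
   s2     s5   s2 
   s3     s6   s7 
   s4     s8   s4 
 * s5     s8   s5 
   s6     s9  s10 
   s7    s11   s7 
   s8    s11   s8 
   s9     s0  s12 
   s10   s13  s10 
   s11   s13  s11 
   s12   s14  s12 
   s13   s14  s13 
   s14    s5  s14 
(> = start, * = accepting)

start=s0; accept=s5; s0-0>s1; s0-1>s2; s1-0>s3; s1-1>s4; s2-0>s5; s2-1>s2; s3-0>s6; s3-1>s7; s4-0>s8; s4-1>s4; s5-0>s8; s5-1>s5; s6-0>s9; s6-1>s10; s7-0>s11; s7-1>s7; s8-0>s11; s8-1>s8; s9-0>s0; s9-1>s12; s10-0>s13; s10-1>s10; s11-0>s13; s11-1>s11; s12-0>s14; s12-1>s12; s13-0>s14; s13-1>s13; s14-0>s5; s14-1>s14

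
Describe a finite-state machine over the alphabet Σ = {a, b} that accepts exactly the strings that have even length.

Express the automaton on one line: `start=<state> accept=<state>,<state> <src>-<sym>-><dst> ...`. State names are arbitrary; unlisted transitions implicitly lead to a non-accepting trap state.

Only the length mod 2 matters, so use a 2-cycle: from any state, every input symbol moves to the next state, wrapping s1 back to s0. Mark s0 accepting.
With 2 states:
        a   b  
>* s0   s1  s1 
   s1   s0  s0 
(> = start, * = accepting)

start=s0 accept=s0 s0-a->s1 s0-b->s1 s1-a->s0 s1-b->s0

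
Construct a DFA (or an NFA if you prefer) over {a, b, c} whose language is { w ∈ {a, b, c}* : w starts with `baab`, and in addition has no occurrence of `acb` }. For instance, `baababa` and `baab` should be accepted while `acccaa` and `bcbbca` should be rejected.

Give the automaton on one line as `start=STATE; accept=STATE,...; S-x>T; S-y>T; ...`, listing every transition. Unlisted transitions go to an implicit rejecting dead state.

start=S0; accept=S5,S6,S7; S0-a>S1; S0-b>S2; S0-c>S1; S1-a>S1; S1-b>S1; S1-c>S1; S2-a>S3; S2-b>S1; S2-c>S1; S3-a>S4; S3-b>S1; S3-c>S1; S4-a>S1; S4-b>S5; S4-c>S1; S5-a>S6; S5-b>S5; S5-c>S5; S6-a>S6; S6-b>S5; S6-c>S7; S7-a>S6; S7-b>S1; S7-c>S5

Handle the two conditions separately and then intersect. One (6 states) tracks whether the input so far still matches the prefix `baab`; the other (4 states) tracks partial matches of the forbidden pattern `acb`. Each combined state is a pair, one component from each; accept when both components accept. Minimizing collapses redundant product states.
        a   b   c  
>  S0   S1  S2  S1 
   S1   S1  S1  S1 
   S2   S3  S1  S1 
   S3   S4  S1  S1 
   S4   S1  S5  S1 
 * S5   S6  S5  S5 
 * S6   S6  S5  S7 
 * S7   S6  S1  S5 
(> = start, * = accepting)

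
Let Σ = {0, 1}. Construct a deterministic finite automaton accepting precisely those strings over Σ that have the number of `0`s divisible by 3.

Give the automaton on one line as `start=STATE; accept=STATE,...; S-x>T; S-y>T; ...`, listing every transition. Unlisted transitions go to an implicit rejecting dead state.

start=q0; accept=q0; q0-0>q1; q0-1>q0; q1-0>q2; q1-1>q1; q2-0>q0; q2-1>q2

Keep the running count of `0`s modulo 3: each `0` advances along the cycle q0 → q1 → q2 → q0 while other symbols loop. Accept at q0.
A 3-state machine:
        0   1  
>* q0   q1  q0 
   q1   q2  q1 
   q2   q0  q2 
(> = start, * = accepting)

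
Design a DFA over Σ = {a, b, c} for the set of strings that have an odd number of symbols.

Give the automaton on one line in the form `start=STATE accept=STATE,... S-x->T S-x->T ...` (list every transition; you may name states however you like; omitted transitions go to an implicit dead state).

start=s0 accept=s1 s0-a->s1 s0-b->s1 s0-c->s1 s1-a->s0 s1-b->s0 s1-c->s0

Count input length modulo 2: every symbol advances one step around the cycle s0 → s1 → s0. Accept at s1.
2 states suffice.
        a   b   c  
>  s0   s1  s1  s1 
 * s1   s0  s0  s0 
(> = start, * = accepting)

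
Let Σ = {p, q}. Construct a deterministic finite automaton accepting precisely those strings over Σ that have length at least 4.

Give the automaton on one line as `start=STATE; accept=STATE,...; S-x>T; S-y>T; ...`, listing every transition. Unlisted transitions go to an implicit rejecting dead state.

start=A; accept=E,F; A-p>B; A-q>B; B-p>C; B-q>C; C-p>D; C-q>D; D-p>E; D-q>E; E-p>F; E-q>F; F-p>F; F-q>F

Count input length up to 5: every symbol moves from A toward F, which means 'more than 4' and absorbs. Accept from {E, F}.
A 6-state machine:
       p  q 
>  A   B  B 
   B   C  C 
   C   D  D 
   D   E  E 
 * E   F  F 
 * F   F  F 
(> = start, * = accepting)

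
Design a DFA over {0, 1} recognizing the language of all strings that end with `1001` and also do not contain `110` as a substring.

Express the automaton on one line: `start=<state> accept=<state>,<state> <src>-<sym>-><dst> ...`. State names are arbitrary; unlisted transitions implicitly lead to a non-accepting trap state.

start=S0 accept=S6 S0-0->S0 S0-1->S1 S1-0->S2 S1-1->S3 S2-0->S4 S2-1->S1 S3-0->S5 S3-1->S3 S4-0->S0 S4-1->S6 S5-0->S7 S5-1->S8 S6-0->S2 S6-1->S3 S7-0->S9 S7-1->S10 S8-0->S5 S8-1->S8 S9-0->S9 S9-1->S8 S10-0->S5 S10-1->S8

Run two small machines in parallel and take their product. The first has 5 states tracking how much of the suffix `1001` has currently been matched; the second has 4 states tracking partial matches of the forbidden pattern `110`. A product state is a pair (one from each), accepting exactly when both do.
11 states suffice.
          0    1  
>  S0     S0   S1 
   S1     S2   S3 
   S2     S4   S1 
   S3     S5   S3 
   S4     S0   S6 
   S5     S7   S8 
 * S6     S2   S3 
   S7     S9  S10 
   S8     S5   S8 
   S9     S9   S8 
   S10    S5   S8 
(> = start, * = accepting)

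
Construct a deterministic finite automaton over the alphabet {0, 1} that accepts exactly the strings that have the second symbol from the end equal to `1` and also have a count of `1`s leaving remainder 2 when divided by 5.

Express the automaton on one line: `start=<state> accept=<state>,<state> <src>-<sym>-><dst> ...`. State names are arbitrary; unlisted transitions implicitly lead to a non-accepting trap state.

start=A accept=G,J A-0->B A-1->C B-0->D B-1->E C-0->F C-1->G D-0->D D-1->E E-0->F E-1->G F-0->H F-1->I G-0->J G-1->K H-0->H H-1->I I-0->J I-1->K J-0->L J-1->M K-0->N K-1->O L-0->L L-1->M M-0->N M-1->O N-0->P N-1->Q O-0->R O-1->S P-0->P P-1->Q Q-0->R Q-1->S R-0->T R-1->U S-0->V S-1->W T-0->T T-1->U U-0->V U-1->W V-0->D V-1->E W-0->F W-1->G

Handle the two conditions separately and then intersect. The first has 7 states tracking the last 2 symbols read; the second has 5 states tracking the count of `1`s modulo 5. A product state is a pair (one from each), accepting exactly when both do.
A 23-state machine:
       0  1 
>  A   B  C 
   B   D  E 
   C   F  G 
   D   D  E 
   E   F  G 
   F   H  I 
 * G   J  K 
   H   H  I 
   I   J  K 
 * J   L  M 
   K   N  O 
   L   L  M 
   M   N  O 
   N   P  Q 
   O   R  S 
   P   P  Q 
   Q   R  S 
   R   T  U 
   S   V  W 
   T   T  U 
   U   V  W 
   V   D  E 
   W   F  G 
(> = start, * = accepting)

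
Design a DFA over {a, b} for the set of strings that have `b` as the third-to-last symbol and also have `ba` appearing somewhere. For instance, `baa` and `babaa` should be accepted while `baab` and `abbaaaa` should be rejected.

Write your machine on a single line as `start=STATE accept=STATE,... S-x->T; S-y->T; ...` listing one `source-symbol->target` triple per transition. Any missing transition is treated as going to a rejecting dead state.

start=q0; accept=q11,q12,q13,q18; q0-a->q1; q0-b->q2; q1-a->q3; q1-b->q4; q2-a->q5; q2-b->q6; q3-a->q7; q3-b->q8; q4-a->q9; q4-b->q10; q5-a->q11; q5-b->q12; q6-a->q13; q6-b->q14; q7-a->q7; q7-b->q8; q8-a->q9; q8-b->q10; q9-a->q11; q9-b->q12; q10-a->q13; q10-b->q14; q11-a->q15; q11-b->q16; q12-a->q9; q12-b->q17; q13-a->q11; q13-b->q12; q14-a->q13; q14-b->q14; q15-a->q15; q15-b->q16; q16-a->q9; q16-b->q17; q17-a->q13; q17-b->q18; q18-a->q13; q18-b->q18

Run two small machines in parallel and take their product. The first has 15 states tracking the last 3 symbols read; the second has 3 states tracking whether and how much of `ba` has been seen. A product state is a pair (one from each), accepting exactly when both do.
A 19-state machine:
          a    b  
>  q0     q1   q2 
   q1     q3   q4 
   q2     q5   q6 
   q3     q7   q8 
   q4     q9  q10 
   q5    q11  q12 
   q6    q13  q14 
   q7     q7   q8 
   q8     q9  q10 
   q9    q11  q12 
   q10   q13  q14 
 * q11   q15  q16 
 * q12    q9  q17 
 * q13   q11  q12 
   q14   q13  q14 
   q15   q15  q16 
   q16    q9  q17 
   q17   q13  q18 
 * q18   q13  q18 
(> = start, * = accepting)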